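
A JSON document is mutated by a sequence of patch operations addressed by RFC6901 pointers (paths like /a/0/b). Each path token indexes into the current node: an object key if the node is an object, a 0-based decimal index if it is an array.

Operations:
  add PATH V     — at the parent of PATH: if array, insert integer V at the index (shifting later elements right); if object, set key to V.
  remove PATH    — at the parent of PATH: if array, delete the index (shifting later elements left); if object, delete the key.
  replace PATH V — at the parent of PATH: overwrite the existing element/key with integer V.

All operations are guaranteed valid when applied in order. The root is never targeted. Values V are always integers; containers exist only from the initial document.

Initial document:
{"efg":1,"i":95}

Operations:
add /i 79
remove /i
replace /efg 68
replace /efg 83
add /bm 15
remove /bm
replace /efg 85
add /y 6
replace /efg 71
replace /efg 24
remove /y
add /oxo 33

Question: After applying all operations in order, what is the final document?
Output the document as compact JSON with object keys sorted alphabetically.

Answer: {"efg":24,"oxo":33}

Derivation:
After op 1 (add /i 79): {"efg":1,"i":79}
After op 2 (remove /i): {"efg":1}
After op 3 (replace /efg 68): {"efg":68}
After op 4 (replace /efg 83): {"efg":83}
After op 5 (add /bm 15): {"bm":15,"efg":83}
After op 6 (remove /bm): {"efg":83}
After op 7 (replace /efg 85): {"efg":85}
After op 8 (add /y 6): {"efg":85,"y":6}
After op 9 (replace /efg 71): {"efg":71,"y":6}
After op 10 (replace /efg 24): {"efg":24,"y":6}
After op 11 (remove /y): {"efg":24}
After op 12 (add /oxo 33): {"efg":24,"oxo":33}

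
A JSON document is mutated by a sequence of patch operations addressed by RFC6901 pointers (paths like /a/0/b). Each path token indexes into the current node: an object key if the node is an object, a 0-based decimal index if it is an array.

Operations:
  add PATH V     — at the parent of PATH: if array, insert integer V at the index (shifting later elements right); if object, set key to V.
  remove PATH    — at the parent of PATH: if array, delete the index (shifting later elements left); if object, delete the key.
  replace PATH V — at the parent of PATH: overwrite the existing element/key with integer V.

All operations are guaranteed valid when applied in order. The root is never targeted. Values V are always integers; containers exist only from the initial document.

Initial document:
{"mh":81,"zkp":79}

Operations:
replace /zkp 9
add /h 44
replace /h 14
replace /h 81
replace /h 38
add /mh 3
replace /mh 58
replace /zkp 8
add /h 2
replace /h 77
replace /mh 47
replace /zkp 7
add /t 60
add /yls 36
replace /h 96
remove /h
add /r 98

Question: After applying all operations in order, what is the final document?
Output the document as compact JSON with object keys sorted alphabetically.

After op 1 (replace /zkp 9): {"mh":81,"zkp":9}
After op 2 (add /h 44): {"h":44,"mh":81,"zkp":9}
After op 3 (replace /h 14): {"h":14,"mh":81,"zkp":9}
After op 4 (replace /h 81): {"h":81,"mh":81,"zkp":9}
After op 5 (replace /h 38): {"h":38,"mh":81,"zkp":9}
After op 6 (add /mh 3): {"h":38,"mh":3,"zkp":9}
After op 7 (replace /mh 58): {"h":38,"mh":58,"zkp":9}
After op 8 (replace /zkp 8): {"h":38,"mh":58,"zkp":8}
After op 9 (add /h 2): {"h":2,"mh":58,"zkp":8}
After op 10 (replace /h 77): {"h":77,"mh":58,"zkp":8}
After op 11 (replace /mh 47): {"h":77,"mh":47,"zkp":8}
After op 12 (replace /zkp 7): {"h":77,"mh":47,"zkp":7}
After op 13 (add /t 60): {"h":77,"mh":47,"t":60,"zkp":7}
After op 14 (add /yls 36): {"h":77,"mh":47,"t":60,"yls":36,"zkp":7}
After op 15 (replace /h 96): {"h":96,"mh":47,"t":60,"yls":36,"zkp":7}
After op 16 (remove /h): {"mh":47,"t":60,"yls":36,"zkp":7}
After op 17 (add /r 98): {"mh":47,"r":98,"t":60,"yls":36,"zkp":7}

Answer: {"mh":47,"r":98,"t":60,"yls":36,"zkp":7}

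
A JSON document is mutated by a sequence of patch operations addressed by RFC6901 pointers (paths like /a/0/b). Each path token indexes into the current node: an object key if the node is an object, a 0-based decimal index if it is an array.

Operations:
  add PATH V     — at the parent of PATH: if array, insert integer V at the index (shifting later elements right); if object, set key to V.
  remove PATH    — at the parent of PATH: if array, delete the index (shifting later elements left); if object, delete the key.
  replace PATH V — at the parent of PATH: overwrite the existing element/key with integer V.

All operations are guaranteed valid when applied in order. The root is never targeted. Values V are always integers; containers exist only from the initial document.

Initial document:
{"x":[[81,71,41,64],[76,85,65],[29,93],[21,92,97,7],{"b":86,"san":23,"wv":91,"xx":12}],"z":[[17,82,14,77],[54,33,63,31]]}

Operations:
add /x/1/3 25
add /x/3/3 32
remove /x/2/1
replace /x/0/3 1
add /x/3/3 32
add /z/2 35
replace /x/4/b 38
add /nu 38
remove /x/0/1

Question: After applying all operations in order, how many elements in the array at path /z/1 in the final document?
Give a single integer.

Answer: 4

Derivation:
After op 1 (add /x/1/3 25): {"x":[[81,71,41,64],[76,85,65,25],[29,93],[21,92,97,7],{"b":86,"san":23,"wv":91,"xx":12}],"z":[[17,82,14,77],[54,33,63,31]]}
After op 2 (add /x/3/3 32): {"x":[[81,71,41,64],[76,85,65,25],[29,93],[21,92,97,32,7],{"b":86,"san":23,"wv":91,"xx":12}],"z":[[17,82,14,77],[54,33,63,31]]}
After op 3 (remove /x/2/1): {"x":[[81,71,41,64],[76,85,65,25],[29],[21,92,97,32,7],{"b":86,"san":23,"wv":91,"xx":12}],"z":[[17,82,14,77],[54,33,63,31]]}
After op 4 (replace /x/0/3 1): {"x":[[81,71,41,1],[76,85,65,25],[29],[21,92,97,32,7],{"b":86,"san":23,"wv":91,"xx":12}],"z":[[17,82,14,77],[54,33,63,31]]}
After op 5 (add /x/3/3 32): {"x":[[81,71,41,1],[76,85,65,25],[29],[21,92,97,32,32,7],{"b":86,"san":23,"wv":91,"xx":12}],"z":[[17,82,14,77],[54,33,63,31]]}
After op 6 (add /z/2 35): {"x":[[81,71,41,1],[76,85,65,25],[29],[21,92,97,32,32,7],{"b":86,"san":23,"wv":91,"xx":12}],"z":[[17,82,14,77],[54,33,63,31],35]}
After op 7 (replace /x/4/b 38): {"x":[[81,71,41,1],[76,85,65,25],[29],[21,92,97,32,32,7],{"b":38,"san":23,"wv":91,"xx":12}],"z":[[17,82,14,77],[54,33,63,31],35]}
After op 8 (add /nu 38): {"nu":38,"x":[[81,71,41,1],[76,85,65,25],[29],[21,92,97,32,32,7],{"b":38,"san":23,"wv":91,"xx":12}],"z":[[17,82,14,77],[54,33,63,31],35]}
After op 9 (remove /x/0/1): {"nu":38,"x":[[81,41,1],[76,85,65,25],[29],[21,92,97,32,32,7],{"b":38,"san":23,"wv":91,"xx":12}],"z":[[17,82,14,77],[54,33,63,31],35]}
Size at path /z/1: 4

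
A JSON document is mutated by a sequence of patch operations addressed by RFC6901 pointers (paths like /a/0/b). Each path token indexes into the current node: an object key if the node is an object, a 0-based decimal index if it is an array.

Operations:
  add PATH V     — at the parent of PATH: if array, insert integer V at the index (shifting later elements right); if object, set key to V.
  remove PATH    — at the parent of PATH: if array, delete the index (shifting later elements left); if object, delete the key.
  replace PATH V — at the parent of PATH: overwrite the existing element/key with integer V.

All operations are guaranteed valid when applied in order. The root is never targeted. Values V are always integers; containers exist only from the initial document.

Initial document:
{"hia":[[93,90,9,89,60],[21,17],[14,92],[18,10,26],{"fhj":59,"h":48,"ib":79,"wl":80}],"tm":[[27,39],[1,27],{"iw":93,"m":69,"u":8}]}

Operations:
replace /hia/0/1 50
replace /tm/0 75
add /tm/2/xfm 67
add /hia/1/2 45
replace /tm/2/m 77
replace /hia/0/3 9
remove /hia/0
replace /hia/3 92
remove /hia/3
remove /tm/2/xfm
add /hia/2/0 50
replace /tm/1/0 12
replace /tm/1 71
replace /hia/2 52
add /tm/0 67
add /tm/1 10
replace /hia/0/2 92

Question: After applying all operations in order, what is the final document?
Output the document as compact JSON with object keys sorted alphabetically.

Answer: {"hia":[[21,17,92],[14,92],52],"tm":[67,10,75,71,{"iw":93,"m":77,"u":8}]}

Derivation:
After op 1 (replace /hia/0/1 50): {"hia":[[93,50,9,89,60],[21,17],[14,92],[18,10,26],{"fhj":59,"h":48,"ib":79,"wl":80}],"tm":[[27,39],[1,27],{"iw":93,"m":69,"u":8}]}
After op 2 (replace /tm/0 75): {"hia":[[93,50,9,89,60],[21,17],[14,92],[18,10,26],{"fhj":59,"h":48,"ib":79,"wl":80}],"tm":[75,[1,27],{"iw":93,"m":69,"u":8}]}
After op 3 (add /tm/2/xfm 67): {"hia":[[93,50,9,89,60],[21,17],[14,92],[18,10,26],{"fhj":59,"h":48,"ib":79,"wl":80}],"tm":[75,[1,27],{"iw":93,"m":69,"u":8,"xfm":67}]}
After op 4 (add /hia/1/2 45): {"hia":[[93,50,9,89,60],[21,17,45],[14,92],[18,10,26],{"fhj":59,"h":48,"ib":79,"wl":80}],"tm":[75,[1,27],{"iw":93,"m":69,"u":8,"xfm":67}]}
After op 5 (replace /tm/2/m 77): {"hia":[[93,50,9,89,60],[21,17,45],[14,92],[18,10,26],{"fhj":59,"h":48,"ib":79,"wl":80}],"tm":[75,[1,27],{"iw":93,"m":77,"u":8,"xfm":67}]}
After op 6 (replace /hia/0/3 9): {"hia":[[93,50,9,9,60],[21,17,45],[14,92],[18,10,26],{"fhj":59,"h":48,"ib":79,"wl":80}],"tm":[75,[1,27],{"iw":93,"m":77,"u":8,"xfm":67}]}
After op 7 (remove /hia/0): {"hia":[[21,17,45],[14,92],[18,10,26],{"fhj":59,"h":48,"ib":79,"wl":80}],"tm":[75,[1,27],{"iw":93,"m":77,"u":8,"xfm":67}]}
After op 8 (replace /hia/3 92): {"hia":[[21,17,45],[14,92],[18,10,26],92],"tm":[75,[1,27],{"iw":93,"m":77,"u":8,"xfm":67}]}
After op 9 (remove /hia/3): {"hia":[[21,17,45],[14,92],[18,10,26]],"tm":[75,[1,27],{"iw":93,"m":77,"u":8,"xfm":67}]}
After op 10 (remove /tm/2/xfm): {"hia":[[21,17,45],[14,92],[18,10,26]],"tm":[75,[1,27],{"iw":93,"m":77,"u":8}]}
After op 11 (add /hia/2/0 50): {"hia":[[21,17,45],[14,92],[50,18,10,26]],"tm":[75,[1,27],{"iw":93,"m":77,"u":8}]}
After op 12 (replace /tm/1/0 12): {"hia":[[21,17,45],[14,92],[50,18,10,26]],"tm":[75,[12,27],{"iw":93,"m":77,"u":8}]}
After op 13 (replace /tm/1 71): {"hia":[[21,17,45],[14,92],[50,18,10,26]],"tm":[75,71,{"iw":93,"m":77,"u":8}]}
After op 14 (replace /hia/2 52): {"hia":[[21,17,45],[14,92],52],"tm":[75,71,{"iw":93,"m":77,"u":8}]}
After op 15 (add /tm/0 67): {"hia":[[21,17,45],[14,92],52],"tm":[67,75,71,{"iw":93,"m":77,"u":8}]}
After op 16 (add /tm/1 10): {"hia":[[21,17,45],[14,92],52],"tm":[67,10,75,71,{"iw":93,"m":77,"u":8}]}
After op 17 (replace /hia/0/2 92): {"hia":[[21,17,92],[14,92],52],"tm":[67,10,75,71,{"iw":93,"m":77,"u":8}]}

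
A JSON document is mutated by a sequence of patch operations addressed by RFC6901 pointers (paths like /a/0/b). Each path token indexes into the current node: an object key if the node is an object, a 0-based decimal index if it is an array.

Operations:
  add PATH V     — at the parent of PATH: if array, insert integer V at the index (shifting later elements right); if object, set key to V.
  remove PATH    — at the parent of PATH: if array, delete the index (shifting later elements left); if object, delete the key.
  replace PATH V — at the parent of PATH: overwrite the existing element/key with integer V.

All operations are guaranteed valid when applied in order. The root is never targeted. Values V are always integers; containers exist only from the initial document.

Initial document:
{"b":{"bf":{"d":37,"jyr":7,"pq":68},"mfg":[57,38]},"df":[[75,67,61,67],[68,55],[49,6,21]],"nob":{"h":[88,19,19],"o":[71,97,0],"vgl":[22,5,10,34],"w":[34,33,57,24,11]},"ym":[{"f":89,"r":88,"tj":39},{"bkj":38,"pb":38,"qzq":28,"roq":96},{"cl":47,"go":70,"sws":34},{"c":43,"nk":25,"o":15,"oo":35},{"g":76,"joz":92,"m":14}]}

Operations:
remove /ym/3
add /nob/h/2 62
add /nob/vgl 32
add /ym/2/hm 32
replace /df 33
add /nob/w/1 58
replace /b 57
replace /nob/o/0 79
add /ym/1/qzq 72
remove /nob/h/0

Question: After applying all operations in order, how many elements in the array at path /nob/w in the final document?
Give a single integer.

After op 1 (remove /ym/3): {"b":{"bf":{"d":37,"jyr":7,"pq":68},"mfg":[57,38]},"df":[[75,67,61,67],[68,55],[49,6,21]],"nob":{"h":[88,19,19],"o":[71,97,0],"vgl":[22,5,10,34],"w":[34,33,57,24,11]},"ym":[{"f":89,"r":88,"tj":39},{"bkj":38,"pb":38,"qzq":28,"roq":96},{"cl":47,"go":70,"sws":34},{"g":76,"joz":92,"m":14}]}
After op 2 (add /nob/h/2 62): {"b":{"bf":{"d":37,"jyr":7,"pq":68},"mfg":[57,38]},"df":[[75,67,61,67],[68,55],[49,6,21]],"nob":{"h":[88,19,62,19],"o":[71,97,0],"vgl":[22,5,10,34],"w":[34,33,57,24,11]},"ym":[{"f":89,"r":88,"tj":39},{"bkj":38,"pb":38,"qzq":28,"roq":96},{"cl":47,"go":70,"sws":34},{"g":76,"joz":92,"m":14}]}
After op 3 (add /nob/vgl 32): {"b":{"bf":{"d":37,"jyr":7,"pq":68},"mfg":[57,38]},"df":[[75,67,61,67],[68,55],[49,6,21]],"nob":{"h":[88,19,62,19],"o":[71,97,0],"vgl":32,"w":[34,33,57,24,11]},"ym":[{"f":89,"r":88,"tj":39},{"bkj":38,"pb":38,"qzq":28,"roq":96},{"cl":47,"go":70,"sws":34},{"g":76,"joz":92,"m":14}]}
After op 4 (add /ym/2/hm 32): {"b":{"bf":{"d":37,"jyr":7,"pq":68},"mfg":[57,38]},"df":[[75,67,61,67],[68,55],[49,6,21]],"nob":{"h":[88,19,62,19],"o":[71,97,0],"vgl":32,"w":[34,33,57,24,11]},"ym":[{"f":89,"r":88,"tj":39},{"bkj":38,"pb":38,"qzq":28,"roq":96},{"cl":47,"go":70,"hm":32,"sws":34},{"g":76,"joz":92,"m":14}]}
After op 5 (replace /df 33): {"b":{"bf":{"d":37,"jyr":7,"pq":68},"mfg":[57,38]},"df":33,"nob":{"h":[88,19,62,19],"o":[71,97,0],"vgl":32,"w":[34,33,57,24,11]},"ym":[{"f":89,"r":88,"tj":39},{"bkj":38,"pb":38,"qzq":28,"roq":96},{"cl":47,"go":70,"hm":32,"sws":34},{"g":76,"joz":92,"m":14}]}
After op 6 (add /nob/w/1 58): {"b":{"bf":{"d":37,"jyr":7,"pq":68},"mfg":[57,38]},"df":33,"nob":{"h":[88,19,62,19],"o":[71,97,0],"vgl":32,"w":[34,58,33,57,24,11]},"ym":[{"f":89,"r":88,"tj":39},{"bkj":38,"pb":38,"qzq":28,"roq":96},{"cl":47,"go":70,"hm":32,"sws":34},{"g":76,"joz":92,"m":14}]}
After op 7 (replace /b 57): {"b":57,"df":33,"nob":{"h":[88,19,62,19],"o":[71,97,0],"vgl":32,"w":[34,58,33,57,24,11]},"ym":[{"f":89,"r":88,"tj":39},{"bkj":38,"pb":38,"qzq":28,"roq":96},{"cl":47,"go":70,"hm":32,"sws":34},{"g":76,"joz":92,"m":14}]}
After op 8 (replace /nob/o/0 79): {"b":57,"df":33,"nob":{"h":[88,19,62,19],"o":[79,97,0],"vgl":32,"w":[34,58,33,57,24,11]},"ym":[{"f":89,"r":88,"tj":39},{"bkj":38,"pb":38,"qzq":28,"roq":96},{"cl":47,"go":70,"hm":32,"sws":34},{"g":76,"joz":92,"m":14}]}
After op 9 (add /ym/1/qzq 72): {"b":57,"df":33,"nob":{"h":[88,19,62,19],"o":[79,97,0],"vgl":32,"w":[34,58,33,57,24,11]},"ym":[{"f":89,"r":88,"tj":39},{"bkj":38,"pb":38,"qzq":72,"roq":96},{"cl":47,"go":70,"hm":32,"sws":34},{"g":76,"joz":92,"m":14}]}
After op 10 (remove /nob/h/0): {"b":57,"df":33,"nob":{"h":[19,62,19],"o":[79,97,0],"vgl":32,"w":[34,58,33,57,24,11]},"ym":[{"f":89,"r":88,"tj":39},{"bkj":38,"pb":38,"qzq":72,"roq":96},{"cl":47,"go":70,"hm":32,"sws":34},{"g":76,"joz":92,"m":14}]}
Size at path /nob/w: 6

Answer: 6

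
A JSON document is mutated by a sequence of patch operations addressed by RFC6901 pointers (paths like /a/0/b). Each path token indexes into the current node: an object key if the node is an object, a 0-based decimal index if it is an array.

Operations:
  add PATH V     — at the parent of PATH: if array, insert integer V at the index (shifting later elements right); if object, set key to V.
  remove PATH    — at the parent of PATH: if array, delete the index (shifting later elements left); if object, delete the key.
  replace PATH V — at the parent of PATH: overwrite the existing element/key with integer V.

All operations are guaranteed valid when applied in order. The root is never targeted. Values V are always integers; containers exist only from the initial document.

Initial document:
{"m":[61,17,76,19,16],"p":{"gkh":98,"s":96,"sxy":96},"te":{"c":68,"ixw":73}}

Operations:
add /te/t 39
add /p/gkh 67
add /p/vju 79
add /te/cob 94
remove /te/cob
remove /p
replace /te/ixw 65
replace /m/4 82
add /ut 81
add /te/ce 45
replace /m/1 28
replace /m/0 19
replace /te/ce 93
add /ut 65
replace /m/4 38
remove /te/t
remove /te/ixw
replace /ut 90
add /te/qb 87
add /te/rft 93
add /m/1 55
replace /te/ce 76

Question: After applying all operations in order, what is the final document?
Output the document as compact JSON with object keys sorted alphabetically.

Answer: {"m":[19,55,28,76,19,38],"te":{"c":68,"ce":76,"qb":87,"rft":93},"ut":90}

Derivation:
After op 1 (add /te/t 39): {"m":[61,17,76,19,16],"p":{"gkh":98,"s":96,"sxy":96},"te":{"c":68,"ixw":73,"t":39}}
After op 2 (add /p/gkh 67): {"m":[61,17,76,19,16],"p":{"gkh":67,"s":96,"sxy":96},"te":{"c":68,"ixw":73,"t":39}}
After op 3 (add /p/vju 79): {"m":[61,17,76,19,16],"p":{"gkh":67,"s":96,"sxy":96,"vju":79},"te":{"c":68,"ixw":73,"t":39}}
After op 4 (add /te/cob 94): {"m":[61,17,76,19,16],"p":{"gkh":67,"s":96,"sxy":96,"vju":79},"te":{"c":68,"cob":94,"ixw":73,"t":39}}
After op 5 (remove /te/cob): {"m":[61,17,76,19,16],"p":{"gkh":67,"s":96,"sxy":96,"vju":79},"te":{"c":68,"ixw":73,"t":39}}
After op 6 (remove /p): {"m":[61,17,76,19,16],"te":{"c":68,"ixw":73,"t":39}}
After op 7 (replace /te/ixw 65): {"m":[61,17,76,19,16],"te":{"c":68,"ixw":65,"t":39}}
After op 8 (replace /m/4 82): {"m":[61,17,76,19,82],"te":{"c":68,"ixw":65,"t":39}}
After op 9 (add /ut 81): {"m":[61,17,76,19,82],"te":{"c":68,"ixw":65,"t":39},"ut":81}
After op 10 (add /te/ce 45): {"m":[61,17,76,19,82],"te":{"c":68,"ce":45,"ixw":65,"t":39},"ut":81}
After op 11 (replace /m/1 28): {"m":[61,28,76,19,82],"te":{"c":68,"ce":45,"ixw":65,"t":39},"ut":81}
After op 12 (replace /m/0 19): {"m":[19,28,76,19,82],"te":{"c":68,"ce":45,"ixw":65,"t":39},"ut":81}
After op 13 (replace /te/ce 93): {"m":[19,28,76,19,82],"te":{"c":68,"ce":93,"ixw":65,"t":39},"ut":81}
After op 14 (add /ut 65): {"m":[19,28,76,19,82],"te":{"c":68,"ce":93,"ixw":65,"t":39},"ut":65}
After op 15 (replace /m/4 38): {"m":[19,28,76,19,38],"te":{"c":68,"ce":93,"ixw":65,"t":39},"ut":65}
After op 16 (remove /te/t): {"m":[19,28,76,19,38],"te":{"c":68,"ce":93,"ixw":65},"ut":65}
After op 17 (remove /te/ixw): {"m":[19,28,76,19,38],"te":{"c":68,"ce":93},"ut":65}
After op 18 (replace /ut 90): {"m":[19,28,76,19,38],"te":{"c":68,"ce":93},"ut":90}
After op 19 (add /te/qb 87): {"m":[19,28,76,19,38],"te":{"c":68,"ce":93,"qb":87},"ut":90}
After op 20 (add /te/rft 93): {"m":[19,28,76,19,38],"te":{"c":68,"ce":93,"qb":87,"rft":93},"ut":90}
After op 21 (add /m/1 55): {"m":[19,55,28,76,19,38],"te":{"c":68,"ce":93,"qb":87,"rft":93},"ut":90}
After op 22 (replace /te/ce 76): {"m":[19,55,28,76,19,38],"te":{"c":68,"ce":76,"qb":87,"rft":93},"ut":90}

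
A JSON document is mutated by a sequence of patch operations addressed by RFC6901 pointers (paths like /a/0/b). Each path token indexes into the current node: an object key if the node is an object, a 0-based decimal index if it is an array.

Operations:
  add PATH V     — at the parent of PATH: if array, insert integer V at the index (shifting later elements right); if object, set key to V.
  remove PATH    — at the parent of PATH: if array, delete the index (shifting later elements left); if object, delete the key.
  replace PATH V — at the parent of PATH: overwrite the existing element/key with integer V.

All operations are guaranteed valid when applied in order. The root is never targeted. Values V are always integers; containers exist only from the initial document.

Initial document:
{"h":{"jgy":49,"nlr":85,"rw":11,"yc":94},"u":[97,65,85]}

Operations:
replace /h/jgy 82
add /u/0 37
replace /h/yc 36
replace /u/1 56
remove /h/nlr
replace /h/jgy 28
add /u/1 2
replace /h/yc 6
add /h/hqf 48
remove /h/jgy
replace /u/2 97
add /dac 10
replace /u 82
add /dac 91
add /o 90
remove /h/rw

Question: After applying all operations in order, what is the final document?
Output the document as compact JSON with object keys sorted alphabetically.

Answer: {"dac":91,"h":{"hqf":48,"yc":6},"o":90,"u":82}

Derivation:
After op 1 (replace /h/jgy 82): {"h":{"jgy":82,"nlr":85,"rw":11,"yc":94},"u":[97,65,85]}
After op 2 (add /u/0 37): {"h":{"jgy":82,"nlr":85,"rw":11,"yc":94},"u":[37,97,65,85]}
After op 3 (replace /h/yc 36): {"h":{"jgy":82,"nlr":85,"rw":11,"yc":36},"u":[37,97,65,85]}
After op 4 (replace /u/1 56): {"h":{"jgy":82,"nlr":85,"rw":11,"yc":36},"u":[37,56,65,85]}
After op 5 (remove /h/nlr): {"h":{"jgy":82,"rw":11,"yc":36},"u":[37,56,65,85]}
After op 6 (replace /h/jgy 28): {"h":{"jgy":28,"rw":11,"yc":36},"u":[37,56,65,85]}
After op 7 (add /u/1 2): {"h":{"jgy":28,"rw":11,"yc":36},"u":[37,2,56,65,85]}
After op 8 (replace /h/yc 6): {"h":{"jgy":28,"rw":11,"yc":6},"u":[37,2,56,65,85]}
After op 9 (add /h/hqf 48): {"h":{"hqf":48,"jgy":28,"rw":11,"yc":6},"u":[37,2,56,65,85]}
After op 10 (remove /h/jgy): {"h":{"hqf":48,"rw":11,"yc":6},"u":[37,2,56,65,85]}
After op 11 (replace /u/2 97): {"h":{"hqf":48,"rw":11,"yc":6},"u":[37,2,97,65,85]}
After op 12 (add /dac 10): {"dac":10,"h":{"hqf":48,"rw":11,"yc":6},"u":[37,2,97,65,85]}
After op 13 (replace /u 82): {"dac":10,"h":{"hqf":48,"rw":11,"yc":6},"u":82}
After op 14 (add /dac 91): {"dac":91,"h":{"hqf":48,"rw":11,"yc":6},"u":82}
After op 15 (add /o 90): {"dac":91,"h":{"hqf":48,"rw":11,"yc":6},"o":90,"u":82}
After op 16 (remove /h/rw): {"dac":91,"h":{"hqf":48,"yc":6},"o":90,"u":82}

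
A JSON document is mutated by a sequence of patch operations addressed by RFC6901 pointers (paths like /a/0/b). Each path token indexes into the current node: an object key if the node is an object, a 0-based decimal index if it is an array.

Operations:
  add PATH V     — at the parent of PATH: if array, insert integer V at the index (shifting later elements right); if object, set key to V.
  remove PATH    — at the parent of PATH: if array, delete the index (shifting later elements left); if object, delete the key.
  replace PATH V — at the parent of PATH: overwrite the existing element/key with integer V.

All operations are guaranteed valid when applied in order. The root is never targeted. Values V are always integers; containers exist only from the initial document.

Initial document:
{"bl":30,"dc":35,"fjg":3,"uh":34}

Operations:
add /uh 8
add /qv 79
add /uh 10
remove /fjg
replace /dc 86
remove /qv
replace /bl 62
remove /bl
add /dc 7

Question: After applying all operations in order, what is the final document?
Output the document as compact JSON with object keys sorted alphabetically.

Answer: {"dc":7,"uh":10}

Derivation:
After op 1 (add /uh 8): {"bl":30,"dc":35,"fjg":3,"uh":8}
After op 2 (add /qv 79): {"bl":30,"dc":35,"fjg":3,"qv":79,"uh":8}
After op 3 (add /uh 10): {"bl":30,"dc":35,"fjg":3,"qv":79,"uh":10}
After op 4 (remove /fjg): {"bl":30,"dc":35,"qv":79,"uh":10}
After op 5 (replace /dc 86): {"bl":30,"dc":86,"qv":79,"uh":10}
After op 6 (remove /qv): {"bl":30,"dc":86,"uh":10}
After op 7 (replace /bl 62): {"bl":62,"dc":86,"uh":10}
After op 8 (remove /bl): {"dc":86,"uh":10}
After op 9 (add /dc 7): {"dc":7,"uh":10}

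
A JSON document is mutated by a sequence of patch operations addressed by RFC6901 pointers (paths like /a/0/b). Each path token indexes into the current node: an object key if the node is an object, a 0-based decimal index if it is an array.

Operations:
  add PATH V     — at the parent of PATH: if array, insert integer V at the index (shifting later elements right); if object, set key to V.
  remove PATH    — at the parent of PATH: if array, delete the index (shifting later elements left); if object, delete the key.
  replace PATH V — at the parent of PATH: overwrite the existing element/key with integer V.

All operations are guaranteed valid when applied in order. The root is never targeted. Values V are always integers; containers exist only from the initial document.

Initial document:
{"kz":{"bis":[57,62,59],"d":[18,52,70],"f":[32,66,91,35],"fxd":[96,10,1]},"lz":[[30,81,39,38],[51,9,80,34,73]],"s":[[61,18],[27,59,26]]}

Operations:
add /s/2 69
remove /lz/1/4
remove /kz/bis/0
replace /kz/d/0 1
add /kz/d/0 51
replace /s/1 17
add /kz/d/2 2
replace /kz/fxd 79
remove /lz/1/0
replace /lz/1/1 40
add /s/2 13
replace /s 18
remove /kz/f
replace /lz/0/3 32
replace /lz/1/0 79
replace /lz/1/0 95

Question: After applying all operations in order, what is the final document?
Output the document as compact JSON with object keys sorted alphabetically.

After op 1 (add /s/2 69): {"kz":{"bis":[57,62,59],"d":[18,52,70],"f":[32,66,91,35],"fxd":[96,10,1]},"lz":[[30,81,39,38],[51,9,80,34,73]],"s":[[61,18],[27,59,26],69]}
After op 2 (remove /lz/1/4): {"kz":{"bis":[57,62,59],"d":[18,52,70],"f":[32,66,91,35],"fxd":[96,10,1]},"lz":[[30,81,39,38],[51,9,80,34]],"s":[[61,18],[27,59,26],69]}
After op 3 (remove /kz/bis/0): {"kz":{"bis":[62,59],"d":[18,52,70],"f":[32,66,91,35],"fxd":[96,10,1]},"lz":[[30,81,39,38],[51,9,80,34]],"s":[[61,18],[27,59,26],69]}
After op 4 (replace /kz/d/0 1): {"kz":{"bis":[62,59],"d":[1,52,70],"f":[32,66,91,35],"fxd":[96,10,1]},"lz":[[30,81,39,38],[51,9,80,34]],"s":[[61,18],[27,59,26],69]}
After op 5 (add /kz/d/0 51): {"kz":{"bis":[62,59],"d":[51,1,52,70],"f":[32,66,91,35],"fxd":[96,10,1]},"lz":[[30,81,39,38],[51,9,80,34]],"s":[[61,18],[27,59,26],69]}
After op 6 (replace /s/1 17): {"kz":{"bis":[62,59],"d":[51,1,52,70],"f":[32,66,91,35],"fxd":[96,10,1]},"lz":[[30,81,39,38],[51,9,80,34]],"s":[[61,18],17,69]}
After op 7 (add /kz/d/2 2): {"kz":{"bis":[62,59],"d":[51,1,2,52,70],"f":[32,66,91,35],"fxd":[96,10,1]},"lz":[[30,81,39,38],[51,9,80,34]],"s":[[61,18],17,69]}
After op 8 (replace /kz/fxd 79): {"kz":{"bis":[62,59],"d":[51,1,2,52,70],"f":[32,66,91,35],"fxd":79},"lz":[[30,81,39,38],[51,9,80,34]],"s":[[61,18],17,69]}
After op 9 (remove /lz/1/0): {"kz":{"bis":[62,59],"d":[51,1,2,52,70],"f":[32,66,91,35],"fxd":79},"lz":[[30,81,39,38],[9,80,34]],"s":[[61,18],17,69]}
After op 10 (replace /lz/1/1 40): {"kz":{"bis":[62,59],"d":[51,1,2,52,70],"f":[32,66,91,35],"fxd":79},"lz":[[30,81,39,38],[9,40,34]],"s":[[61,18],17,69]}
After op 11 (add /s/2 13): {"kz":{"bis":[62,59],"d":[51,1,2,52,70],"f":[32,66,91,35],"fxd":79},"lz":[[30,81,39,38],[9,40,34]],"s":[[61,18],17,13,69]}
After op 12 (replace /s 18): {"kz":{"bis":[62,59],"d":[51,1,2,52,70],"f":[32,66,91,35],"fxd":79},"lz":[[30,81,39,38],[9,40,34]],"s":18}
After op 13 (remove /kz/f): {"kz":{"bis":[62,59],"d":[51,1,2,52,70],"fxd":79},"lz":[[30,81,39,38],[9,40,34]],"s":18}
After op 14 (replace /lz/0/3 32): {"kz":{"bis":[62,59],"d":[51,1,2,52,70],"fxd":79},"lz":[[30,81,39,32],[9,40,34]],"s":18}
After op 15 (replace /lz/1/0 79): {"kz":{"bis":[62,59],"d":[51,1,2,52,70],"fxd":79},"lz":[[30,81,39,32],[79,40,34]],"s":18}
After op 16 (replace /lz/1/0 95): {"kz":{"bis":[62,59],"d":[51,1,2,52,70],"fxd":79},"lz":[[30,81,39,32],[95,40,34]],"s":18}

Answer: {"kz":{"bis":[62,59],"d":[51,1,2,52,70],"fxd":79},"lz":[[30,81,39,32],[95,40,34]],"s":18}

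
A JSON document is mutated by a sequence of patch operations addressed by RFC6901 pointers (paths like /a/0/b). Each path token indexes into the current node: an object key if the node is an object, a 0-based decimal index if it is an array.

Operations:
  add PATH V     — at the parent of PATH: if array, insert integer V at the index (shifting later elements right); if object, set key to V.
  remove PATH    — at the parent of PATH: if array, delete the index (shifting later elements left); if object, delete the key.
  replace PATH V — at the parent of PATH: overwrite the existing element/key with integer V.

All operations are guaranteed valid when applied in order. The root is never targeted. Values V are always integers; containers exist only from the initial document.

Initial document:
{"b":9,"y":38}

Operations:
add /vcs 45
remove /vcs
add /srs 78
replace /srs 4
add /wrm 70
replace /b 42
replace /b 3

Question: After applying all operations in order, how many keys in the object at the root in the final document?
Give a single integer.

Answer: 4

Derivation:
After op 1 (add /vcs 45): {"b":9,"vcs":45,"y":38}
After op 2 (remove /vcs): {"b":9,"y":38}
After op 3 (add /srs 78): {"b":9,"srs":78,"y":38}
After op 4 (replace /srs 4): {"b":9,"srs":4,"y":38}
After op 5 (add /wrm 70): {"b":9,"srs":4,"wrm":70,"y":38}
After op 6 (replace /b 42): {"b":42,"srs":4,"wrm":70,"y":38}
After op 7 (replace /b 3): {"b":3,"srs":4,"wrm":70,"y":38}
Size at the root: 4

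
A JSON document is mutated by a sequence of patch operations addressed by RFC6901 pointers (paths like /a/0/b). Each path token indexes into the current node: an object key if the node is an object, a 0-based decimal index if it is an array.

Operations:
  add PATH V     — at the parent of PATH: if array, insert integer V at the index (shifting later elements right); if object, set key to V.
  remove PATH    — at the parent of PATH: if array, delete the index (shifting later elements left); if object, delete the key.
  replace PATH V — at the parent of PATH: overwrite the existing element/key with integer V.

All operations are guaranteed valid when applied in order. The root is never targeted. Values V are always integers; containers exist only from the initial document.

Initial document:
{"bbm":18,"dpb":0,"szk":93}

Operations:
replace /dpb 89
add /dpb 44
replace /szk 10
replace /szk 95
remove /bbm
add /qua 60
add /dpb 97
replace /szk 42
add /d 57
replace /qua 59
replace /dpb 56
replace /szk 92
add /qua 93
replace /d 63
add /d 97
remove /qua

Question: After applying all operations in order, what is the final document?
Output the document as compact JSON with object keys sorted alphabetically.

After op 1 (replace /dpb 89): {"bbm":18,"dpb":89,"szk":93}
After op 2 (add /dpb 44): {"bbm":18,"dpb":44,"szk":93}
After op 3 (replace /szk 10): {"bbm":18,"dpb":44,"szk":10}
After op 4 (replace /szk 95): {"bbm":18,"dpb":44,"szk":95}
After op 5 (remove /bbm): {"dpb":44,"szk":95}
After op 6 (add /qua 60): {"dpb":44,"qua":60,"szk":95}
After op 7 (add /dpb 97): {"dpb":97,"qua":60,"szk":95}
After op 8 (replace /szk 42): {"dpb":97,"qua":60,"szk":42}
After op 9 (add /d 57): {"d":57,"dpb":97,"qua":60,"szk":42}
After op 10 (replace /qua 59): {"d":57,"dpb":97,"qua":59,"szk":42}
After op 11 (replace /dpb 56): {"d":57,"dpb":56,"qua":59,"szk":42}
After op 12 (replace /szk 92): {"d":57,"dpb":56,"qua":59,"szk":92}
After op 13 (add /qua 93): {"d":57,"dpb":56,"qua":93,"szk":92}
After op 14 (replace /d 63): {"d":63,"dpb":56,"qua":93,"szk":92}
After op 15 (add /d 97): {"d":97,"dpb":56,"qua":93,"szk":92}
After op 16 (remove /qua): {"d":97,"dpb":56,"szk":92}

Answer: {"d":97,"dpb":56,"szk":92}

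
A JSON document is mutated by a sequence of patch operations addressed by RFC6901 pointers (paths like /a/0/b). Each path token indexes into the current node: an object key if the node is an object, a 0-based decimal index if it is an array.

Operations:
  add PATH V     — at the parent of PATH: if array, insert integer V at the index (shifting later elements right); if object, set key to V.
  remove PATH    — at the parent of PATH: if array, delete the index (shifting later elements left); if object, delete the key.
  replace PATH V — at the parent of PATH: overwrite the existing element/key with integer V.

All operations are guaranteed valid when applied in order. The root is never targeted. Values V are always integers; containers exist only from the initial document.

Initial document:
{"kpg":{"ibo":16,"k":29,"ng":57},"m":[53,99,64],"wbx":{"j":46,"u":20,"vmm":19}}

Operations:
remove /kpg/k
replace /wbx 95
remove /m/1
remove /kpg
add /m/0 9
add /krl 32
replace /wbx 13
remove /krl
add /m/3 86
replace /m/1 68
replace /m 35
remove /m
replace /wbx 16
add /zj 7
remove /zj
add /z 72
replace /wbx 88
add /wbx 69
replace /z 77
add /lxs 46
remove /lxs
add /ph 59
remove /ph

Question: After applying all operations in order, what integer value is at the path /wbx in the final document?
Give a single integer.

After op 1 (remove /kpg/k): {"kpg":{"ibo":16,"ng":57},"m":[53,99,64],"wbx":{"j":46,"u":20,"vmm":19}}
After op 2 (replace /wbx 95): {"kpg":{"ibo":16,"ng":57},"m":[53,99,64],"wbx":95}
After op 3 (remove /m/1): {"kpg":{"ibo":16,"ng":57},"m":[53,64],"wbx":95}
After op 4 (remove /kpg): {"m":[53,64],"wbx":95}
After op 5 (add /m/0 9): {"m":[9,53,64],"wbx":95}
After op 6 (add /krl 32): {"krl":32,"m":[9,53,64],"wbx":95}
After op 7 (replace /wbx 13): {"krl":32,"m":[9,53,64],"wbx":13}
After op 8 (remove /krl): {"m":[9,53,64],"wbx":13}
After op 9 (add /m/3 86): {"m":[9,53,64,86],"wbx":13}
After op 10 (replace /m/1 68): {"m":[9,68,64,86],"wbx":13}
After op 11 (replace /m 35): {"m":35,"wbx":13}
After op 12 (remove /m): {"wbx":13}
After op 13 (replace /wbx 16): {"wbx":16}
After op 14 (add /zj 7): {"wbx":16,"zj":7}
After op 15 (remove /zj): {"wbx":16}
After op 16 (add /z 72): {"wbx":16,"z":72}
After op 17 (replace /wbx 88): {"wbx":88,"z":72}
After op 18 (add /wbx 69): {"wbx":69,"z":72}
After op 19 (replace /z 77): {"wbx":69,"z":77}
After op 20 (add /lxs 46): {"lxs":46,"wbx":69,"z":77}
After op 21 (remove /lxs): {"wbx":69,"z":77}
After op 22 (add /ph 59): {"ph":59,"wbx":69,"z":77}
After op 23 (remove /ph): {"wbx":69,"z":77}
Value at /wbx: 69

Answer: 69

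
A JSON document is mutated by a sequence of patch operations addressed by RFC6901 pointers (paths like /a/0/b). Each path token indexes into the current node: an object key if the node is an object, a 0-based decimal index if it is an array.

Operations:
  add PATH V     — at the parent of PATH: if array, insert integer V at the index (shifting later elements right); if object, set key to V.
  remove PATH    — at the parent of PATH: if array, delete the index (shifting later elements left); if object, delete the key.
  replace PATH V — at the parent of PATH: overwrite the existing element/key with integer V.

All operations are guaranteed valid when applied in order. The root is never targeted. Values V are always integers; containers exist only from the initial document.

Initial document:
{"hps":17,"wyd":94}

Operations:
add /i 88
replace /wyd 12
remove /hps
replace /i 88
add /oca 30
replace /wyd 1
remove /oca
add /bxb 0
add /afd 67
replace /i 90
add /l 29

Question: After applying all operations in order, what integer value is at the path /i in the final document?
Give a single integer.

After op 1 (add /i 88): {"hps":17,"i":88,"wyd":94}
After op 2 (replace /wyd 12): {"hps":17,"i":88,"wyd":12}
After op 3 (remove /hps): {"i":88,"wyd":12}
After op 4 (replace /i 88): {"i":88,"wyd":12}
After op 5 (add /oca 30): {"i":88,"oca":30,"wyd":12}
After op 6 (replace /wyd 1): {"i":88,"oca":30,"wyd":1}
After op 7 (remove /oca): {"i":88,"wyd":1}
After op 8 (add /bxb 0): {"bxb":0,"i":88,"wyd":1}
After op 9 (add /afd 67): {"afd":67,"bxb":0,"i":88,"wyd":1}
After op 10 (replace /i 90): {"afd":67,"bxb":0,"i":90,"wyd":1}
After op 11 (add /l 29): {"afd":67,"bxb":0,"i":90,"l":29,"wyd":1}
Value at /i: 90

Answer: 90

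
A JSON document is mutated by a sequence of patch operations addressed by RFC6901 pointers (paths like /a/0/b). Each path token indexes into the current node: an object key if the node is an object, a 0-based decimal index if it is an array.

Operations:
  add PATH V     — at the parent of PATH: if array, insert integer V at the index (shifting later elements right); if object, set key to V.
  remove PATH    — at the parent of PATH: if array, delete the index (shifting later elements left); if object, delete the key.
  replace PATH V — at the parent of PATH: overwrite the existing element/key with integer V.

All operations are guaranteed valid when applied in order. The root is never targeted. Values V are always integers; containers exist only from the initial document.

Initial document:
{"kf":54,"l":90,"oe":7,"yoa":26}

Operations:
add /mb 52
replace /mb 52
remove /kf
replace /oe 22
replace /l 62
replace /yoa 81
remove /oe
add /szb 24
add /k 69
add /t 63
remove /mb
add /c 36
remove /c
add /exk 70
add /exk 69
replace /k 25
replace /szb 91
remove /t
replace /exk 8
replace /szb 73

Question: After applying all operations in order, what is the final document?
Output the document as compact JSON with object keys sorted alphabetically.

After op 1 (add /mb 52): {"kf":54,"l":90,"mb":52,"oe":7,"yoa":26}
After op 2 (replace /mb 52): {"kf":54,"l":90,"mb":52,"oe":7,"yoa":26}
After op 3 (remove /kf): {"l":90,"mb":52,"oe":7,"yoa":26}
After op 4 (replace /oe 22): {"l":90,"mb":52,"oe":22,"yoa":26}
After op 5 (replace /l 62): {"l":62,"mb":52,"oe":22,"yoa":26}
After op 6 (replace /yoa 81): {"l":62,"mb":52,"oe":22,"yoa":81}
After op 7 (remove /oe): {"l":62,"mb":52,"yoa":81}
After op 8 (add /szb 24): {"l":62,"mb":52,"szb":24,"yoa":81}
After op 9 (add /k 69): {"k":69,"l":62,"mb":52,"szb":24,"yoa":81}
After op 10 (add /t 63): {"k":69,"l":62,"mb":52,"szb":24,"t":63,"yoa":81}
After op 11 (remove /mb): {"k":69,"l":62,"szb":24,"t":63,"yoa":81}
After op 12 (add /c 36): {"c":36,"k":69,"l":62,"szb":24,"t":63,"yoa":81}
After op 13 (remove /c): {"k":69,"l":62,"szb":24,"t":63,"yoa":81}
After op 14 (add /exk 70): {"exk":70,"k":69,"l":62,"szb":24,"t":63,"yoa":81}
After op 15 (add /exk 69): {"exk":69,"k":69,"l":62,"szb":24,"t":63,"yoa":81}
After op 16 (replace /k 25): {"exk":69,"k":25,"l":62,"szb":24,"t":63,"yoa":81}
After op 17 (replace /szb 91): {"exk":69,"k":25,"l":62,"szb":91,"t":63,"yoa":81}
After op 18 (remove /t): {"exk":69,"k":25,"l":62,"szb":91,"yoa":81}
After op 19 (replace /exk 8): {"exk":8,"k":25,"l":62,"szb":91,"yoa":81}
After op 20 (replace /szb 73): {"exk":8,"k":25,"l":62,"szb":73,"yoa":81}

Answer: {"exk":8,"k":25,"l":62,"szb":73,"yoa":81}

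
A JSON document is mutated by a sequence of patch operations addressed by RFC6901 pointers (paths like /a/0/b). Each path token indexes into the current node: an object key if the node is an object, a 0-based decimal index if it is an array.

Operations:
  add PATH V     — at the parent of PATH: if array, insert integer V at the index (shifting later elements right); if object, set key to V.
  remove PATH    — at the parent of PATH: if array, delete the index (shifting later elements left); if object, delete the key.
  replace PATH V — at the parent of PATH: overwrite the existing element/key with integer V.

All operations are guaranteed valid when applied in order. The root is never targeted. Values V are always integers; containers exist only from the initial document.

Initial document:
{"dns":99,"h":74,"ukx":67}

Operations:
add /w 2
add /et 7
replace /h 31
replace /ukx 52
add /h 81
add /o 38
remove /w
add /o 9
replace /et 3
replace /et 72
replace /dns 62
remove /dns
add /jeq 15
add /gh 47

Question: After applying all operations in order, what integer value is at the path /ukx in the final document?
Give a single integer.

After op 1 (add /w 2): {"dns":99,"h":74,"ukx":67,"w":2}
After op 2 (add /et 7): {"dns":99,"et":7,"h":74,"ukx":67,"w":2}
After op 3 (replace /h 31): {"dns":99,"et":7,"h":31,"ukx":67,"w":2}
After op 4 (replace /ukx 52): {"dns":99,"et":7,"h":31,"ukx":52,"w":2}
After op 5 (add /h 81): {"dns":99,"et":7,"h":81,"ukx":52,"w":2}
After op 6 (add /o 38): {"dns":99,"et":7,"h":81,"o":38,"ukx":52,"w":2}
After op 7 (remove /w): {"dns":99,"et":7,"h":81,"o":38,"ukx":52}
After op 8 (add /o 9): {"dns":99,"et":7,"h":81,"o":9,"ukx":52}
After op 9 (replace /et 3): {"dns":99,"et":3,"h":81,"o":9,"ukx":52}
After op 10 (replace /et 72): {"dns":99,"et":72,"h":81,"o":9,"ukx":52}
After op 11 (replace /dns 62): {"dns":62,"et":72,"h":81,"o":9,"ukx":52}
After op 12 (remove /dns): {"et":72,"h":81,"o":9,"ukx":52}
After op 13 (add /jeq 15): {"et":72,"h":81,"jeq":15,"o":9,"ukx":52}
After op 14 (add /gh 47): {"et":72,"gh":47,"h":81,"jeq":15,"o":9,"ukx":52}
Value at /ukx: 52

Answer: 52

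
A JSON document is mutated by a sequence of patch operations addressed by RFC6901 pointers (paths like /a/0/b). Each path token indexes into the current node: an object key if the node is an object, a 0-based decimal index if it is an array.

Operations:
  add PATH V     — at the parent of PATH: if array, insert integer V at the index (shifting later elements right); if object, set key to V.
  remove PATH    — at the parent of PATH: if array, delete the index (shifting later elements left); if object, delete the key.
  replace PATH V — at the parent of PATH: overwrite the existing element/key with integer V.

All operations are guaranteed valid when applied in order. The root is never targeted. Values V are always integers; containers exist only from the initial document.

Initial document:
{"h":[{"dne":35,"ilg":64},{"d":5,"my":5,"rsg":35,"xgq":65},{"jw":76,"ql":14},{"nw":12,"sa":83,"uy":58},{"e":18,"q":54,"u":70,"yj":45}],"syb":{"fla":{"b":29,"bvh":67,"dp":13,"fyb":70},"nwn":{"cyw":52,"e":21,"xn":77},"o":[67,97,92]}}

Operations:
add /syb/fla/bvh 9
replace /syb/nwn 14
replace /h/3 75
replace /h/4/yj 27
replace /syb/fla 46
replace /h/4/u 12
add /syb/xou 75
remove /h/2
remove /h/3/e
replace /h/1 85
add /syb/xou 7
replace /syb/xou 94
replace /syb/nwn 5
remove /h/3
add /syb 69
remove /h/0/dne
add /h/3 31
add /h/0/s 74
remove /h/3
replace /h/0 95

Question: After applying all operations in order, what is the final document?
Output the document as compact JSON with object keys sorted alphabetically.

After op 1 (add /syb/fla/bvh 9): {"h":[{"dne":35,"ilg":64},{"d":5,"my":5,"rsg":35,"xgq":65},{"jw":76,"ql":14},{"nw":12,"sa":83,"uy":58},{"e":18,"q":54,"u":70,"yj":45}],"syb":{"fla":{"b":29,"bvh":9,"dp":13,"fyb":70},"nwn":{"cyw":52,"e":21,"xn":77},"o":[67,97,92]}}
After op 2 (replace /syb/nwn 14): {"h":[{"dne":35,"ilg":64},{"d":5,"my":5,"rsg":35,"xgq":65},{"jw":76,"ql":14},{"nw":12,"sa":83,"uy":58},{"e":18,"q":54,"u":70,"yj":45}],"syb":{"fla":{"b":29,"bvh":9,"dp":13,"fyb":70},"nwn":14,"o":[67,97,92]}}
After op 3 (replace /h/3 75): {"h":[{"dne":35,"ilg":64},{"d":5,"my":5,"rsg":35,"xgq":65},{"jw":76,"ql":14},75,{"e":18,"q":54,"u":70,"yj":45}],"syb":{"fla":{"b":29,"bvh":9,"dp":13,"fyb":70},"nwn":14,"o":[67,97,92]}}
After op 4 (replace /h/4/yj 27): {"h":[{"dne":35,"ilg":64},{"d":5,"my":5,"rsg":35,"xgq":65},{"jw":76,"ql":14},75,{"e":18,"q":54,"u":70,"yj":27}],"syb":{"fla":{"b":29,"bvh":9,"dp":13,"fyb":70},"nwn":14,"o":[67,97,92]}}
After op 5 (replace /syb/fla 46): {"h":[{"dne":35,"ilg":64},{"d":5,"my":5,"rsg":35,"xgq":65},{"jw":76,"ql":14},75,{"e":18,"q":54,"u":70,"yj":27}],"syb":{"fla":46,"nwn":14,"o":[67,97,92]}}
After op 6 (replace /h/4/u 12): {"h":[{"dne":35,"ilg":64},{"d":5,"my":5,"rsg":35,"xgq":65},{"jw":76,"ql":14},75,{"e":18,"q":54,"u":12,"yj":27}],"syb":{"fla":46,"nwn":14,"o":[67,97,92]}}
After op 7 (add /syb/xou 75): {"h":[{"dne":35,"ilg":64},{"d":5,"my":5,"rsg":35,"xgq":65},{"jw":76,"ql":14},75,{"e":18,"q":54,"u":12,"yj":27}],"syb":{"fla":46,"nwn":14,"o":[67,97,92],"xou":75}}
After op 8 (remove /h/2): {"h":[{"dne":35,"ilg":64},{"d":5,"my":5,"rsg":35,"xgq":65},75,{"e":18,"q":54,"u":12,"yj":27}],"syb":{"fla":46,"nwn":14,"o":[67,97,92],"xou":75}}
After op 9 (remove /h/3/e): {"h":[{"dne":35,"ilg":64},{"d":5,"my":5,"rsg":35,"xgq":65},75,{"q":54,"u":12,"yj":27}],"syb":{"fla":46,"nwn":14,"o":[67,97,92],"xou":75}}
After op 10 (replace /h/1 85): {"h":[{"dne":35,"ilg":64},85,75,{"q":54,"u":12,"yj":27}],"syb":{"fla":46,"nwn":14,"o":[67,97,92],"xou":75}}
After op 11 (add /syb/xou 7): {"h":[{"dne":35,"ilg":64},85,75,{"q":54,"u":12,"yj":27}],"syb":{"fla":46,"nwn":14,"o":[67,97,92],"xou":7}}
After op 12 (replace /syb/xou 94): {"h":[{"dne":35,"ilg":64},85,75,{"q":54,"u":12,"yj":27}],"syb":{"fla":46,"nwn":14,"o":[67,97,92],"xou":94}}
After op 13 (replace /syb/nwn 5): {"h":[{"dne":35,"ilg":64},85,75,{"q":54,"u":12,"yj":27}],"syb":{"fla":46,"nwn":5,"o":[67,97,92],"xou":94}}
After op 14 (remove /h/3): {"h":[{"dne":35,"ilg":64},85,75],"syb":{"fla":46,"nwn":5,"o":[67,97,92],"xou":94}}
After op 15 (add /syb 69): {"h":[{"dne":35,"ilg":64},85,75],"syb":69}
After op 16 (remove /h/0/dne): {"h":[{"ilg":64},85,75],"syb":69}
After op 17 (add /h/3 31): {"h":[{"ilg":64},85,75,31],"syb":69}
After op 18 (add /h/0/s 74): {"h":[{"ilg":64,"s":74},85,75,31],"syb":69}
After op 19 (remove /h/3): {"h":[{"ilg":64,"s":74},85,75],"syb":69}
After op 20 (replace /h/0 95): {"h":[95,85,75],"syb":69}

Answer: {"h":[95,85,75],"syb":69}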